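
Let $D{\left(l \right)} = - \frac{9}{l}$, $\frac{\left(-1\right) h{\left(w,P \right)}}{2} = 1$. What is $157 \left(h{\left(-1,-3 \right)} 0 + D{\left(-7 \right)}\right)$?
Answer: $\frac{1413}{7} \approx 201.86$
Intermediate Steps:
$h{\left(w,P \right)} = -2$ ($h{\left(w,P \right)} = \left(-2\right) 1 = -2$)
$157 \left(h{\left(-1,-3 \right)} 0 + D{\left(-7 \right)}\right) = 157 \left(\left(-2\right) 0 - \frac{9}{-7}\right) = 157 \left(0 - - \frac{9}{7}\right) = 157 \left(0 + \frac{9}{7}\right) = 157 \cdot \frac{9}{7} = \frac{1413}{7}$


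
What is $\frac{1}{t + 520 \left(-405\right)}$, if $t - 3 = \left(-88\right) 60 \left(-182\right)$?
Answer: $\frac{1}{750363} \approx 1.3327 \cdot 10^{-6}$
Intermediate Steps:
$t = 960963$ ($t = 3 + \left(-88\right) 60 \left(-182\right) = 3 - -960960 = 3 + 960960 = 960963$)
$\frac{1}{t + 520 \left(-405\right)} = \frac{1}{960963 + 520 \left(-405\right)} = \frac{1}{960963 - 210600} = \frac{1}{750363}$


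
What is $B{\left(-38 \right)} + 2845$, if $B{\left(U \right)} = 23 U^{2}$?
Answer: $36057$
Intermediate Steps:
$B{\left(-38 \right)} + 2845 = 23 \left(-38\right)^{2} + 2845 = 23 \cdot 1444 + 2845 = 33212 + 2845 = 36057$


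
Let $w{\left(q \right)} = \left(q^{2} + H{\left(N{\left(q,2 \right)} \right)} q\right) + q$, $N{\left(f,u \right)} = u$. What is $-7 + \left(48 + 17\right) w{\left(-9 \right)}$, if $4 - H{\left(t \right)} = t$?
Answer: $3503$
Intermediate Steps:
$H{\left(t \right)} = 4 - t$
$w{\left(q \right)} = q^{2} + 3 q$ ($w{\left(q \right)} = \left(q^{2} + \left(4 - 2\right) q\right) + q = \left(q^{2} + 2 q\right) + q = q^{2} + 3 q$)
$-7 + \left(48 + 17\right) w{\left(-9 \right)} = -7 + \left(48 + 17\right) \left(- 9 \left(3 - 9\right)\right) = -7 + 65 \left(\left(-9\right) \left(-6\right)\right) = -7 + 65 \cdot 54 = -7 + 3510 = 3503$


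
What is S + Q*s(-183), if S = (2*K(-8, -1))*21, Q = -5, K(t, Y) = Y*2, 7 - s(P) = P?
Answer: -1034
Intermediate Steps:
s(P) = 7 - P
K(t, Y) = 2*Y
S = -84 (S = (2*(2*(-1)))*21 = (2*(-2))*21 = -4*21 = -84)
S + Q*s(-183) = -84 - 5*(7 - 1*(-183)) = -84 - 5*(7 + 183) = -84 - 5*190 = -84 - 950 = -1034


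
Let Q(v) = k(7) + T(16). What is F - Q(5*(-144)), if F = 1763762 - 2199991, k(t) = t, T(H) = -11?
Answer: -436225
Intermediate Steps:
F = -436229
Q(v) = -4 (Q(v) = 7 - 11 = -4)
F - Q(5*(-144)) = -436229 - 1*(-4) = -436229 + 4 = -436225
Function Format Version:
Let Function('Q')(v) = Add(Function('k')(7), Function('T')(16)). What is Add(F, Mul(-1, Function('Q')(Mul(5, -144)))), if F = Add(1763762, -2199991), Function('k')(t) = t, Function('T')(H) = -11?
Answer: -436225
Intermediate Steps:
F = -436229
Function('Q')(v) = -4 (Function('Q')(v) = Add(7, -11) = -4)
Add(F, Mul(-1, Function('Q')(Mul(5, -144)))) = Add(-436229, Mul(-1, -4)) = Add(-436229, 4) = -436225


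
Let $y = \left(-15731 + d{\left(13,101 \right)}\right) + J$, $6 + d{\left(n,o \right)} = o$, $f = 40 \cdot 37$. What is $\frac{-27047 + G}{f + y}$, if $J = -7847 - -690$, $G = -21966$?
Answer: $\frac{49013}{21313} \approx 2.2997$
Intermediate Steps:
$f = 1480$
$d{\left(n,o \right)} = -6 + o$
$J = -7157$ ($J = -7847 + 690 = -7157$)
$y = -22793$ ($y = \left(-15731 + \left(-6 + 101\right)\right) - 7157 = \left(-15731 + 95\right) - 7157 = -15636 - 7157 = -22793$)
$\frac{-27047 + G}{f + y} = \frac{-27047 - 21966}{1480 - 22793} = - \frac{49013}{-21313} = \left(-49013\right) \left(- \frac{1}{21313}\right) = \frac{49013}{21313}$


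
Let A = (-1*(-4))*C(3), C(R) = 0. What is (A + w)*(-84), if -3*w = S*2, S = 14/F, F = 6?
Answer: 392/3 ≈ 130.67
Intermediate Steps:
A = 0 (A = -1*(-4)*0 = 4*0 = 0)
S = 7/3 (S = 14/6 = 14*(1/6) = 7/3 ≈ 2.3333)
w = -14/9 (w = -7*2/9 = -1/3*14/3 = -14/9 ≈ -1.5556)
(A + w)*(-84) = (0 - 14/9)*(-84) = -14/9*(-84) = 392/3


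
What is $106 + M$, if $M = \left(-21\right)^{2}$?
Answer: $547$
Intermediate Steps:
$M = 441$
$106 + M = 106 + 441 = 547$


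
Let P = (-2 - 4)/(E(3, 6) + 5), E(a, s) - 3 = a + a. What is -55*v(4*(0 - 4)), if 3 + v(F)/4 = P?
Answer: 5280/7 ≈ 754.29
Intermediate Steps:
E(a, s) = 3 + 2*a (E(a, s) = 3 + (a + a) = 3 + 2*a)
P = -3/7 (P = (-2 - 4)/((3 + 2*3) + 5) = -6/((3 + 6) + 5) = -6/(9 + 5) = -6/14 = -6*1/14 = -3/7 ≈ -0.42857)
v(F) = -96/7 (v(F) = -12 + 4*(-3/7) = -12 - 12/7 = -96/7)
-55*v(4*(0 - 4)) = -55*(-96/7) = 5280/7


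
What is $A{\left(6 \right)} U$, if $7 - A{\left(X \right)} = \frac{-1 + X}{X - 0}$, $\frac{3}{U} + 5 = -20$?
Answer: $- \frac{37}{50} \approx -0.74$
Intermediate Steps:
$U = - \frac{3}{25}$ ($U = \frac{3}{-5 - 20} = \frac{3}{-25} = 3 \left(- \frac{1}{25}\right) = - \frac{3}{25} \approx -0.12$)
$A{\left(X \right)} = 7 - \frac{-1 + X}{X}$ ($A{\left(X \right)} = 7 - \frac{-1 + X}{X - 0} = 7 - \frac{-1 + X}{X + 0} = 7 - \frac{-1 + X}{X}$)
$A{\left(6 \right)} U = \left(6 + \frac{1}{6}\right) \left(- \frac{3}{25}\right) = \frac{37}{6} \left(- \frac{3}{25}\right) = - \frac{37}{50}$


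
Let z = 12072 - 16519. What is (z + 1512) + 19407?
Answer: 16472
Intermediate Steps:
z = -4447
(z + 1512) + 19407 = (-4447 + 1512) + 19407 = -2935 + 19407 = 16472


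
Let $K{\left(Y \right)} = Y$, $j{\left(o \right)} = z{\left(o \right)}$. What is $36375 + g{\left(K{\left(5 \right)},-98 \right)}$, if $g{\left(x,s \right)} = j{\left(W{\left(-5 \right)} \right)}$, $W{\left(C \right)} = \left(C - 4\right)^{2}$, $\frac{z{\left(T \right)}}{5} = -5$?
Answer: $36350$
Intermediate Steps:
$z{\left(T \right)} = -25$ ($z{\left(T \right)} = 5 \left(-5\right) = -25$)
$W{\left(C \right)} = \left(-4 + C\right)^{2}$
$j{\left(o \right)} = -25$
$g{\left(x,s \right)} = -25$
$36375 + g{\left(K{\left(5 \right)},-98 \right)} = 36375 - 25 = 36350$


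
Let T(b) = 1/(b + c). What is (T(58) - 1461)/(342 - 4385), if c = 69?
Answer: 185546/513461 ≈ 0.36136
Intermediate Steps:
T(b) = 1/(69 + b) (T(b) = 1/(b + 69) = 1/(69 + b))
(T(58) - 1461)/(342 - 4385) = (1/(69 + 58) - 1461)/(342 - 4385) = (1/127 - 1461)/(-4043) = (1/127 - 1461)*(-1/4043) = -185546/127*(-1/4043) = 185546/513461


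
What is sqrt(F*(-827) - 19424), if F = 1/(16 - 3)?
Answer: I*sqrt(3293407)/13 ≈ 139.6*I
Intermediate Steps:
F = 1/13 ≈ 0.076923
sqrt(F*(-827) - 19424) = sqrt((1/13)*(-827) - 19424) = sqrt(-827/13 - 19424) = sqrt(-253339/13) = I*sqrt(3293407)/13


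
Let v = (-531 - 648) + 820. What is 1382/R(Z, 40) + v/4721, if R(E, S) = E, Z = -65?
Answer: -6547757/306865 ≈ -21.338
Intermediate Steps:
v = -359 (v = -1179 + 820 = -359)
1382/R(Z, 40) + v/4721 = 1382/(-65) - 359/4721 = 1382*(-1/65) - 359*1/4721 = -1382/65 - 359/4721 = -6547757/306865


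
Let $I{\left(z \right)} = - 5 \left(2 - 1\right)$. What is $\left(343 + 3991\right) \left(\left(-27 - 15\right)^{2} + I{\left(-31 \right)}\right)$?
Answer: $7623506$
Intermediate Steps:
$I{\left(z \right)} = -5$ ($I{\left(z \right)} = \left(-5\right) 1 = -5$)
$\left(343 + 3991\right) \left(\left(-27 - 15\right)^{2} + I{\left(-31 \right)}\right) = \left(343 + 3991\right) \left(\left(-27 - 15\right)^{2} - 5\right) = 4334 \left(\left(-42\right)^{2} - 5\right) = 4334 \left(1764 - 5\right) = 4334 \cdot 1759 = 7623506$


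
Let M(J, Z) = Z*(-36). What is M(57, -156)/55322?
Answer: 2808/27661 ≈ 0.10151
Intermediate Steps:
M(J, Z) = -36*Z
M(57, -156)/55322 = -36*(-156)/55322 = 5616*(1/55322) = 2808/27661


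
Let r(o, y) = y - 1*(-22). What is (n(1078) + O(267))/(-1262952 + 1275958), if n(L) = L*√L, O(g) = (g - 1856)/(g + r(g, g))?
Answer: -227/1033048 + 539*√22/929 ≈ 2.7211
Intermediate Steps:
r(o, y) = 22 + y (r(o, y) = y + 22 = 22 + y)
O(g) = (-1856 + g)/(22 + 2*g) (O(g) = (g - 1856)/(g + (22 + g)) = (-1856 + g)/(22 + 2*g))
n(L) = L^(3/2)
(n(1078) + O(267))/(-1262952 + 1275958) = (1078^(3/2) + (-1856 + 267)/(2*(11 + 267)))/(-1262952 + 1275958) = (7546*√22 + (½)*(-1589)/278)/13006 = (7546*√22 + (½)*(1/278)*(-1589))*(1/13006) = (7546*√22 - 1589/556)*(1/13006) = (-1589/556 + 7546*√22)*(1/13006) = -227/1033048 + 539*√22/929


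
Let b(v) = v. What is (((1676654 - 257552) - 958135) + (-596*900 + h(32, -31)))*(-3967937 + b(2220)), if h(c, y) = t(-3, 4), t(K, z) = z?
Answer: 299130067593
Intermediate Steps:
h(c, y) = 4
(((1676654 - 257552) - 958135) + (-596*900 + h(32, -31)))*(-3967937 + b(2220)) = (((1676654 - 257552) - 958135) + (-596*900 + 4))*(-3967937 + 2220) = ((1419102 - 958135) + (-536400 + 4))*(-3965717) = (460967 - 536396)*(-3965717) = -75429*(-3965717) = 299130067593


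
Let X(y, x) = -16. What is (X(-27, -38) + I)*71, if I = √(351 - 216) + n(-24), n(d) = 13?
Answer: -213 + 213*√15 ≈ 611.95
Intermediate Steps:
I = 13 + 3*√15 (I = √(351 - 216) + 13 = √135 + 13 = 3*√15 + 13 = 13 + 3*√15 ≈ 24.619)
(X(-27, -38) + I)*71 = (-16 + (13 + 3*√15))*71 = (-3 + 3*√15)*71 = -213 + 213*√15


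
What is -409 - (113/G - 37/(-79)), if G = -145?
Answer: -4681533/11455 ≈ -408.69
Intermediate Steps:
-409 - (113/G - 37/(-79)) = -409 - (113/(-145) - 37/(-79)) = -409 - (113*(-1/145) - 37*(-1/79)) = -409 - (-113/145 + 37/79) = -409 - 1*(-3562/11455) = -409 + 3562/11455 = -4681533/11455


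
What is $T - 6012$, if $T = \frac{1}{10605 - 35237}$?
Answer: $- \frac{148087585}{24632} \approx -6012.0$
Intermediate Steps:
$T = - \frac{1}{24632}$ ($T = \frac{1}{-24632} = - \frac{1}{24632} \approx -4.0598 \cdot 10^{-5}$)
$T - 6012 = - \frac{1}{24632} - 6012 = - \frac{148087585}{24632}$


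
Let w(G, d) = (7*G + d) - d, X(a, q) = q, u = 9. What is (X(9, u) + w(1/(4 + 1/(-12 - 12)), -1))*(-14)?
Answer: -14322/95 ≈ -150.76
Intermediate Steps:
w(G, d) = 7*G (w(G, d) = (d + 7*G) - d = 7*G)
(X(9, u) + w(1/(4 + 1/(-12 - 12)), -1))*(-14) = (9 + 7/(4 + 1/(-12 - 12)))*(-14) = (9 + 7/(4 + 1/(-24)))*(-14) = (9 + 7/(4 - 1/24))*(-14) = (9 + 7/(95/24))*(-14) = (9 + 7*(24/95))*(-14) = (9 + 168/95)*(-14) = (1023/95)*(-14) = -14322/95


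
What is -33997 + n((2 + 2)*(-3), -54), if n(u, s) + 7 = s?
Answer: -34058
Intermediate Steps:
n(u, s) = -7 + s
-33997 + n((2 + 2)*(-3), -54) = -33997 + (-7 - 54) = -33997 - 61 = -34058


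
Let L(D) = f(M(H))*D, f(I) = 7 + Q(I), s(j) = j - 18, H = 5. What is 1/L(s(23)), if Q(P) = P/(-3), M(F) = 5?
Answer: 3/80 ≈ 0.037500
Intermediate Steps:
s(j) = -18 + j
Q(P) = -P/3 (Q(P) = P*(-⅓) = -P/3)
f(I) = 7 - I/3
L(D) = 16*D/3 (L(D) = (7 - ⅓*5)*D = (7 - 5/3)*D = 16*D/3)
1/L(s(23)) = 1/(16*(-18 + 23)/3) = 1/((16/3)*5) = 1/(80/3) = 3/80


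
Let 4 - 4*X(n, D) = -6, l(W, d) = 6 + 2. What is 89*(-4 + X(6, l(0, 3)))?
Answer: -267/2 ≈ -133.50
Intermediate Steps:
l(W, d) = 8
X(n, D) = 5/2 (X(n, D) = 1 - 1/4*(-6) = 1 + 3/2 = 5/2)
89*(-4 + X(6, l(0, 3))) = 89*(-4 + 5/2) = 89*(-3/2) = -267/2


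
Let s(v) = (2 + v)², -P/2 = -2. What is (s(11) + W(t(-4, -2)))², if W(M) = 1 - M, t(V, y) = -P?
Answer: 30276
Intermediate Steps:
P = 4 (P = -2*(-2) = 4)
t(V, y) = -4 (t(V, y) = -1*4 = -4)
(s(11) + W(t(-4, -2)))² = ((2 + 11)² + (1 - 1*(-4)))² = (13² + (1 + 4))² = (169 + 5)² = 174² = 30276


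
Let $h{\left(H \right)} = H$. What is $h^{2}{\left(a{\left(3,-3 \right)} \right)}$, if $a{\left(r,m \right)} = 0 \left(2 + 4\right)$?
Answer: $0$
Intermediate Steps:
$a{\left(r,m \right)} = 0$ ($a{\left(r,m \right)} = 0 \cdot 6 = 0$)
$h^{2}{\left(a{\left(3,-3 \right)} \right)} = 0^{2} = 0$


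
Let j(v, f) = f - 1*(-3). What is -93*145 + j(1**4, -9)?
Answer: -13491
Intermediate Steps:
j(v, f) = 3 + f (j(v, f) = f + 3 = 3 + f)
-93*145 + j(1**4, -9) = -93*145 + (3 - 9) = -13485 - 6 = -13491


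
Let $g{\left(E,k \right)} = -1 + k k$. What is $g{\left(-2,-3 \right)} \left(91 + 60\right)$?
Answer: $1208$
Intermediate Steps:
$g{\left(E,k \right)} = -1 + k^{2}$
$g{\left(-2,-3 \right)} \left(91 + 60\right) = \left(-1 + \left(-3\right)^{2}\right) \left(91 + 60\right) = \left(-1 + 9\right) 151 = 8 \cdot 151 = 1208$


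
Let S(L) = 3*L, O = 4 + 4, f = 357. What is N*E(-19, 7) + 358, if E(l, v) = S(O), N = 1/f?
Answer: 42610/119 ≈ 358.07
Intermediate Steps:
O = 8
N = 1/357 ≈ 0.0028011
E(l, v) = 24 (E(l, v) = 3*8 = 24)
N*E(-19, 7) + 358 = (1/357)*24 + 358 = 8/119 + 358 = 42610/119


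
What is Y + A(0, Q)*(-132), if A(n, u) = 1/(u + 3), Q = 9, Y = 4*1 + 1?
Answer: -6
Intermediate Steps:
Y = 5 (Y = 4 + 1 = 5)
A(n, u) = 1/(3 + u)
Y + A(0, Q)*(-132) = 5 - 132/(3 + 9) = 5 - 132/12 = 5 + (1/12)*(-132) = 5 - 11 = -6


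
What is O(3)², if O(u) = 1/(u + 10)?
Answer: 1/169 ≈ 0.0059172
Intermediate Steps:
O(u) = 1/(10 + u)
O(3)² = (1/(10 + 3))² = (1/13)² = 1/169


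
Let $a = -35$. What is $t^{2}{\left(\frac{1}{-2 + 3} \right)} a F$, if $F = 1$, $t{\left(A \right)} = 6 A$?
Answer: $-1260$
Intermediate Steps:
$t^{2}{\left(\frac{1}{-2 + 3} \right)} a F = \left(\frac{6}{-2 + 3}\right)^{2} \left(-35\right) 1 = \left(\frac{6}{1}\right)^{2} \left(-35\right) 1 = \left(6 \cdot 1\right)^{2} \left(-35\right) 1 = 6^{2} \left(-35\right) 1 = 36 \left(-35\right) 1 = \left(-1260\right) 1 = -1260$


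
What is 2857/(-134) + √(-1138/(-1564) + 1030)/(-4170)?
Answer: -2857/134 - √630314678/3260940 ≈ -21.329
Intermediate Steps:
2857/(-134) + √(-1138/(-1564) + 1030)/(-4170) = 2857*(-1/134) + √(-1138*(-1/1564) + 1030)*(-1/4170) = -2857/134 + √(569/782 + 1030)*(-1/4170) = -2857/134 + √(806029/782)*(-1/4170) = -2857/134 + (√630314678/782)*(-1/4170) = -2857/134 - √630314678/3260940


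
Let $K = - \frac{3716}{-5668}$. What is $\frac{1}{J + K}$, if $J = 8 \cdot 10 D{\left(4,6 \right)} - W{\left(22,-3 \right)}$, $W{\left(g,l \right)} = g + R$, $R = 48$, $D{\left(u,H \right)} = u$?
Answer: $\frac{1417}{355179} \approx 0.0039895$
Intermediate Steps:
$W{\left(g,l \right)} = 48 + g$ ($W{\left(g,l \right)} = g + 48 = 48 + g$)
$J = 250$ ($J = 8 \cdot 10 \cdot 4 - \left(48 + 22\right) = 80 \cdot 4 - 70 = 320 - 70 = 250$)
$K = \frac{929}{1417}$ ($K = \left(-3716\right) \left(- \frac{1}{5668}\right) = \frac{929}{1417} \approx 0.65561$)
$\frac{1}{J + K} = \frac{1}{250 + \frac{929}{1417}} = \frac{1}{\frac{355179}{1417}} = \frac{1417}{355179}$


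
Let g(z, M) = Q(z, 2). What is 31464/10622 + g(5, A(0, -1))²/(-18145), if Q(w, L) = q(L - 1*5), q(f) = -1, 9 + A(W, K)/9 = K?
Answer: 285451829/96368095 ≈ 2.9621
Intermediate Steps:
A(W, K) = -81 + 9*K
Q(w, L) = -1
g(z, M) = -1
31464/10622 + g(5, A(0, -1))²/(-18145) = 31464/10622 + (-1)²/(-18145) = 31464*(1/10622) + 1*(-1/18145) = 15732/5311 - 1/18145 = 285451829/96368095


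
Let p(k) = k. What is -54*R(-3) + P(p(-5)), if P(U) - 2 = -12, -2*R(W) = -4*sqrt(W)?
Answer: -10 - 108*I*sqrt(3) ≈ -10.0 - 187.06*I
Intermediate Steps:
R(W) = 2*sqrt(W) (R(W) = -(-2)*sqrt(W) = 2*sqrt(W))
P(U) = -10 (P(U) = 2 - 12 = -10)
-54*R(-3) + P(p(-5)) = -108*sqrt(-3) - 10 = -108*I*sqrt(3) - 10 = -10 - 108*I*sqrt(3)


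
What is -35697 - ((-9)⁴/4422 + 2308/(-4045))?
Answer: -212842738433/5962330 ≈ -35698.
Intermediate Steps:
-35697 - ((-9)⁴/4422 + 2308/(-4045)) = -35697 - (6561*(1/4422) + 2308*(-1/4045)) = -35697 - (2187/1474 - 2308/4045) = -35697 - 1*5444423/5962330 = -35697 - 5444423/5962330 = -212842738433/5962330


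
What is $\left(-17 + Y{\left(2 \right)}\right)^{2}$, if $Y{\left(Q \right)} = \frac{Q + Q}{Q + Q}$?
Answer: $256$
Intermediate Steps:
$Y{\left(Q \right)} = 1$ ($Y{\left(Q \right)} = \frac{2 Q}{2 Q} = 2 Q \frac{1}{2 Q} = 1$)
$\left(-17 + Y{\left(2 \right)}\right)^{2} = \left(-17 + 1\right)^{2} = \left(-16\right)^{2} = 256$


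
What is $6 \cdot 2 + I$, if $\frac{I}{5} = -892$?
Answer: $-4448$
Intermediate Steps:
$I = -4460$ ($I = 5 \left(-892\right) = -4460$)
$6 \cdot 2 + I = 6 \cdot 2 - 4460 = 12 - 4460 = -4448$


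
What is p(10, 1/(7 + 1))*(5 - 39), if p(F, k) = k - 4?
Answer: 527/4 ≈ 131.75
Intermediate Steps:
p(F, k) = -4 + k
p(10, 1/(7 + 1))*(5 - 39) = (-4 + 1/(7 + 1))*(5 - 39) = (-4 + 1/8)*(-34) = (-4 + ⅛)*(-34) = -31/8*(-34) = 527/4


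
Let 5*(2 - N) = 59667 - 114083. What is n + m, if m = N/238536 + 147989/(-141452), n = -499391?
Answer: -1755227332068661/3514728570 ≈ -4.9939e+5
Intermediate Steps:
N = 54426/5 (N = 2 - (59667 - 114083)/5 = 2 - ⅕*(-54416) = 2 + 54416/5 = 54426/5 ≈ 10885.)
m = -3516767791/3514728570 (m = (54426/5)/238536 + 147989/(-141452) = (54426/5)*(1/238536) + 147989*(-1/141452) = 9071/198780 - 147989/141452 = -3516767791/3514728570 ≈ -1.0006)
n + m = -499391 - 3516767791/3514728570 = -1755227332068661/3514728570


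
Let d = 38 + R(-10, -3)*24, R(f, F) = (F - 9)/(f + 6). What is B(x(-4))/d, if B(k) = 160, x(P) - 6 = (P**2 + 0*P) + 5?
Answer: 16/11 ≈ 1.4545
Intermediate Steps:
x(P) = 11 + P**2 (x(P) = 6 + ((P**2 + 0*P) + 5) = 6 + ((P**2 + 0) + 5) = 6 + (P**2 + 5) = 6 + (5 + P**2) = 11 + P**2)
R(f, F) = (-9 + F)/(6 + f)
d = 110 (d = 38 + ((-9 - 3)/(6 - 10))*24 = 38 + (-12/(-4))*24 = 38 - 1/4*(-12)*24 = 38 + 3*24 = 38 + 72 = 110)
B(x(-4))/d = 160/110 = 160*(1/110) = 16/11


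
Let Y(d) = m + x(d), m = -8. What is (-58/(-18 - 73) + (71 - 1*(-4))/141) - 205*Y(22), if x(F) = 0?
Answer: 7019281/4277 ≈ 1641.2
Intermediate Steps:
Y(d) = -8 (Y(d) = -8 + 0 = -8)
(-58/(-18 - 73) + (71 - 1*(-4))/141) - 205*Y(22) = (-58/(-18 - 73) + (71 - 1*(-4))/141) - 205*(-8) = (-58/(-91) + (71 + 4)*(1/141)) + 1640 = (-58*(-1/91) + 75*(1/141)) + 1640 = (58/91 + 25/47) + 1640 = 5001/4277 + 1640 = 7019281/4277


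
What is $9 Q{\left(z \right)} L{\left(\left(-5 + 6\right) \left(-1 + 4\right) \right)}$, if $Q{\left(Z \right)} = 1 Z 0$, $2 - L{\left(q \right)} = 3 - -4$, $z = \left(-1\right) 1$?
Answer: $0$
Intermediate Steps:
$z = -1$
$L{\left(q \right)} = -5$ ($L{\left(q \right)} = 2 - \left(3 - -4\right) = 2 - \left(3 + 4\right) = 2 - 7 = -5$)
$Q{\left(Z \right)} = 0$ ($Q{\left(Z \right)} = Z 0 = 0$)
$9 Q{\left(z \right)} L{\left(\left(-5 + 6\right) \left(-1 + 4\right) \right)} = 9 \cdot 0 \left(-5\right) = 0 \left(-5\right) = 0$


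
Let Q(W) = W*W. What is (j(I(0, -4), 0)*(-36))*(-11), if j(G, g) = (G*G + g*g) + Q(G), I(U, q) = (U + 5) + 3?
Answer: 50688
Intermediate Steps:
I(U, q) = 8 + U (I(U, q) = (5 + U) + 3 = 8 + U)
Q(W) = W²
j(G, g) = g² + 2*G² (j(G, g) = (G*G + g*g) + G² = (G² + g²) + G² = g² + 2*G²)
(j(I(0, -4), 0)*(-36))*(-11) = ((0² + 2*(8 + 0)²)*(-36))*(-11) = ((0 + 2*8²)*(-36))*(-11) = ((0 + 2*64)*(-36))*(-11) = ((0 + 128)*(-36))*(-11) = (128*(-36))*(-11) = -4608*(-11) = 50688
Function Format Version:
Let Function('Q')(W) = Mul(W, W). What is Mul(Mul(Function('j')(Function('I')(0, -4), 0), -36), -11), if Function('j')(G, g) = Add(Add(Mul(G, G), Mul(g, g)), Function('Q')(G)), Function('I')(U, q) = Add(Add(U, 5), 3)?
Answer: 50688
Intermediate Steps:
Function('I')(U, q) = Add(8, U) (Function('I')(U, q) = Add(Add(5, U), 3) = Add(8, U))
Function('Q')(W) = Pow(W, 2)
Function('j')(G, g) = Add(Pow(g, 2), Mul(2, Pow(G, 2))) (Function('j')(G, g) = Add(Add(Mul(G, G), Mul(g, g)), Pow(G, 2)) = Add(Add(Pow(G, 2), Pow(g, 2)), Pow(G, 2)) = Add(Pow(g, 2), Mul(2, Pow(G, 2))))
Mul(Mul(Function('j')(Function('I')(0, -4), 0), -36), -11) = Mul(Mul(Add(Pow(0, 2), Mul(2, Pow(Add(8, 0), 2))), -36), -11) = Mul(Mul(Add(0, Mul(2, Pow(8, 2))), -36), -11) = Mul(Mul(Add(0, Mul(2, 64)), -36), -11) = Mul(Mul(Add(0, 128), -36), -11) = Mul(Mul(128, -36), -11) = Mul(-4608, -11) = 50688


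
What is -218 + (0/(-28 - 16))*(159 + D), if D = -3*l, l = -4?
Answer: -218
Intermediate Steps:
D = 12 (D = -3*(-4) = 12)
-218 + (0/(-28 - 16))*(159 + D) = -218 + (0/(-28 - 16))*(159 + 12) = -218 + (0/(-44))*171 = -218 + (0*(-1/44))*171 = -218 + 0*171 = -218 + 0 = -218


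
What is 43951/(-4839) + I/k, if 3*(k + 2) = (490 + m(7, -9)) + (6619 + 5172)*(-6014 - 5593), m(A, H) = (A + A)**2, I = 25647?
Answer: -6015394410106/662253234423 ≈ -9.0832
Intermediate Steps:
m(A, H) = 4*A**2 (m(A, H) = (2*A)**2 = 4*A**2)
k = -136857457/3 (k = -2 + ((490 + 4*7**2) + (6619 + 5172)*(-6014 - 5593))/3 = -2 + ((490 + 4*49) + 11791*(-11607))/3 = -2 + ((490 + 196) - 136858137)/3 = -2 + (686 - 136858137)/3 = -2 + (1/3)*(-136857451) = -2 - 136857451/3 = -136857457/3 ≈ -4.5619e+7)
43951/(-4839) + I/k = 43951/(-4839) + 25647/(-136857457/3) = 43951*(-1/4839) + 25647*(-3/136857457) = -43951/4839 - 76941/136857457 = -6015394410106/662253234423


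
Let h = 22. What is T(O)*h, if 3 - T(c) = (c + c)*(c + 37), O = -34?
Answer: 4554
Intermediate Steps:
T(c) = 3 - 2*c*(37 + c) (T(c) = 3 - (c + c)*(c + 37) = 3 - 2*c*(37 + c))
T(O)*h = (3 - 74*(-34) - 2*(-34)**2)*22 = (3 + 2516 - 2*1156)*22 = (3 + 2516 - 2312)*22 = 207*22 = 4554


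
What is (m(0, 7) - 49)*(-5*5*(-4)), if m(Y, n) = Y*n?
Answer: -4900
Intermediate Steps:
(m(0, 7) - 49)*(-5*5*(-4)) = (0*7 - 49)*(-5*5*(-4)) = (0 - 49)*(-25*(-4)) = -49*100 = -4900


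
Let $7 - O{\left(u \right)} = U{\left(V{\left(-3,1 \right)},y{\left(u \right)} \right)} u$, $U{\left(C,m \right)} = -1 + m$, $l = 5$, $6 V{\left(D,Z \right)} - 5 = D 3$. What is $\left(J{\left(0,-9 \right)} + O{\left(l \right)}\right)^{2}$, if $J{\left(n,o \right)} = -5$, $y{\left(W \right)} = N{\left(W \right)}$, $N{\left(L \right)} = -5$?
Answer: $1024$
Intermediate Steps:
$V{\left(D,Z \right)} = \frac{5}{6} + \frac{D}{2}$ ($V{\left(D,Z \right)} = \frac{5}{6} + \frac{D 3}{6} = \frac{5}{6} + \frac{3 D}{6} = \frac{5}{6} + \frac{D}{2}$)
$y{\left(W \right)} = -5$
$O{\left(u \right)} = 7 + 6 u$ ($O{\left(u \right)} = 7 - \left(-1 - 5\right) u = 7 - - 6 u = 7 + 6 u$)
$\left(J{\left(0,-9 \right)} + O{\left(l \right)}\right)^{2} = \left(-5 + \left(7 + 6 \cdot 5\right)\right)^{2} = \left(-5 + \left(7 + 30\right)\right)^{2} = \left(-5 + 37\right)^{2} = 32^{2} = 1024$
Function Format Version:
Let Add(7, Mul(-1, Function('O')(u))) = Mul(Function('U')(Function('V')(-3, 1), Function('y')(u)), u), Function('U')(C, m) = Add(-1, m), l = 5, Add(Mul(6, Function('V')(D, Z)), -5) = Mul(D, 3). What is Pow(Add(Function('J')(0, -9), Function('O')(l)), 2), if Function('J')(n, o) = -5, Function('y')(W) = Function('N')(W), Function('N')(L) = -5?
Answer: 1024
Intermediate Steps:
Function('V')(D, Z) = Add(Rational(5, 6), Mul(Rational(1, 2), D)) (Function('V')(D, Z) = Add(Rational(5, 6), Mul(Rational(1, 6), Mul(D, 3))) = Add(Rational(5, 6), Mul(Rational(1, 6), Mul(3, D))) = Add(Rational(5, 6), Mul(Rational(1, 2), D)))
Function('y')(W) = -5
Function('O')(u) = Add(7, Mul(6, u)) (Function('O')(u) = Add(7, Mul(-1, Mul(Add(-1, -5), u))) = Add(7, Mul(-1, Mul(-6, u))) = Add(7, Mul(6, u)))
Pow(Add(Function('J')(0, -9), Function('O')(l)), 2) = Pow(Add(-5, Add(7, Mul(6, 5))), 2) = Pow(Add(-5, Add(7, 30)), 2) = Pow(Add(-5, 37), 2) = Pow(32, 2) = 1024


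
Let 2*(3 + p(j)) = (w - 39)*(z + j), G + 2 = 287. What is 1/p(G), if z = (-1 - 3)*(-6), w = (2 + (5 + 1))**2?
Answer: 2/7719 ≈ 0.00025910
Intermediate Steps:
G = 285 (G = -2 + 287 = 285)
w = 64 (w = (2 + 6)**2 = 8**2 = 64)
z = 24 (z = -4*(-6) = 24)
p(j) = 297 + 25*j/2 (p(j) = -3 + ((64 - 39)*(24 + j))/2 = -3 + (25*(24 + j))/2 = -3 + (600 + 25*j)/2 = -3 + (300 + 25*j/2) = 297 + 25*j/2)
1/p(G) = 1/(297 + (25/2)*285) = 1/(297 + 7125/2) = 1/(7719/2) = 2/7719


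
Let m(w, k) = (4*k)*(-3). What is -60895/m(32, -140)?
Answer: -12179/336 ≈ -36.247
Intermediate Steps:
m(w, k) = -12*k
-60895/m(32, -140) = -60895/((-12*(-140))) = -60895/1680 = -60895*1/1680 = -12179/336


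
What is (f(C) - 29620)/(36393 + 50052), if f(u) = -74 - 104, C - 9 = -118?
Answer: -29798/86445 ≈ -0.34470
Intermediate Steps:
C = -109 (C = 9 - 118 = -109)
f(u) = -178
(f(C) - 29620)/(36393 + 50052) = (-178 - 29620)/(36393 + 50052) = -29798/86445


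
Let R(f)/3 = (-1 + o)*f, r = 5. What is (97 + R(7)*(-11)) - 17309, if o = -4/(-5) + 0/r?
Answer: -85829/5 ≈ -17166.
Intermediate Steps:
o = ⅘ (o = -4/(-5) + 0/5 = -4*(-⅕) + 0*(⅕) = ⅘ + 0 = ⅘ ≈ 0.80000)
R(f) = -3*f/5 (R(f) = 3*((-1 + ⅘)*f) = 3*(-f/5) = -3*f/5)
(97 + R(7)*(-11)) - 17309 = (97 - ⅗*7*(-11)) - 17309 = (97 - 21/5*(-11)) - 17309 = (97 + 231/5) - 17309 = 716/5 - 17309 = -85829/5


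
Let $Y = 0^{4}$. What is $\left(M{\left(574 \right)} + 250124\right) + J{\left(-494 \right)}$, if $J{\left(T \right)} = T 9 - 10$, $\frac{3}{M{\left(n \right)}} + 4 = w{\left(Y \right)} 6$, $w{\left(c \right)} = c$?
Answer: $\frac{982669}{4} \approx 2.4567 \cdot 10^{5}$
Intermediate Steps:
$Y = 0$
$M{\left(n \right)} = - \frac{3}{4}$ ($M{\left(n \right)} = \frac{3}{-4 + 0 \cdot 6} = \frac{3}{-4 + 0} = \frac{3}{-4} = 3 \left(- \frac{1}{4}\right) = - \frac{3}{4}$)
$J{\left(T \right)} = -10 + 9 T$ ($J{\left(T \right)} = 9 T - 10 = -10 + 9 T$)
$\left(M{\left(574 \right)} + 250124\right) + J{\left(-494 \right)} = \left(- \frac{3}{4} + 250124\right) + \left(-10 + 9 \left(-494\right)\right) = \frac{1000493}{4} - 4456 = \frac{982669}{4}$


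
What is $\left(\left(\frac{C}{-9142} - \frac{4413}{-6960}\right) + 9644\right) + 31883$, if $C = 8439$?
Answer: $\frac{440379142141}{10604720} \approx 41527.0$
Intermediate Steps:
$\left(\left(\frac{C}{-9142} - \frac{4413}{-6960}\right) + 9644\right) + 31883 = \left(\left(\frac{8439}{-9142} - \frac{4413}{-6960}\right) + 9644\right) + 31883 = \left(\left(8439 \left(- \frac{1}{9142}\right) - - \frac{1471}{2320}\right) + 9644\right) + 31883 = \left(\left(- \frac{8439}{9142} + \frac{1471}{2320}\right) + 9644\right) + 31883 = \left(- \frac{3065299}{10604720} + 9644\right) + 31883 = \frac{102268854381}{10604720} + 31883 = \frac{440379142141}{10604720}$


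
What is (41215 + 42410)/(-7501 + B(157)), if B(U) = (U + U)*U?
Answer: 83625/41797 ≈ 2.0007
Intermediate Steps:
B(U) = 2*U² (B(U) = (2*U)*U = 2*U²)
(41215 + 42410)/(-7501 + B(157)) = (41215 + 42410)/(-7501 + 2*157²) = 83625/(-7501 + 2*24649) = 83625/(-7501 + 49298) = 83625/41797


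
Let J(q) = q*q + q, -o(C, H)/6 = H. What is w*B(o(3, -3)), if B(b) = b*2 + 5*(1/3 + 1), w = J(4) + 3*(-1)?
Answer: 2176/3 ≈ 725.33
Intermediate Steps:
o(C, H) = -6*H
J(q) = q + q² (J(q) = q² + q = q + q²)
w = 17 (w = 4*(1 + 4) + 3*(-1) = 4*5 - 3 = 20 - 3 = 17)
B(b) = 20/3 + 2*b (B(b) = 2*b + 5*(⅓ + 1) = 2*b + 5*(4/3) = 2*b + 20/3 = 20/3 + 2*b)
w*B(o(3, -3)) = 17*(20/3 + 2*(-6*(-3))) = 17*(20/3 + 2*18) = 17*(20/3 + 36) = 17*(128/3) = 2176/3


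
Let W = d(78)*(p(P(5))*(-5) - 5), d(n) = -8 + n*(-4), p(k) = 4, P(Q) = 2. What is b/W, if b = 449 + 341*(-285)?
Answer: -3023/250 ≈ -12.092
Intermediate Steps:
b = -96736 (b = 449 - 97185 = -96736)
d(n) = -8 - 4*n
W = 8000 (W = (-8 - 4*78)*(4*(-5) - 5) = (-8 - 312)*(-20 - 5) = -320*(-25) = 8000)
b/W = -96736/8000 = -96736*1/8000 = -3023/250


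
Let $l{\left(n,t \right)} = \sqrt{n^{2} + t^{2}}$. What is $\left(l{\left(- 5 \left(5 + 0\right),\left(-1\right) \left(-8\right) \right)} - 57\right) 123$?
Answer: $-7011 + 123 \sqrt{689} \approx -3782.4$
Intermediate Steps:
$\left(l{\left(- 5 \left(5 + 0\right),\left(-1\right) \left(-8\right) \right)} - 57\right) 123 = \left(\sqrt{\left(- 5 \left(5 + 0\right)\right)^{2} + \left(\left(-1\right) \left(-8\right)\right)^{2}} - 57\right) 123 = \left(\sqrt{\left(\left(-5\right) 5\right)^{2} + 8^{2}} - 57\right) 123 = \left(\sqrt{\left(-25\right)^{2} + 64} - 57\right) 123 = \left(\sqrt{625 + 64} - 57\right) 123 = \left(\sqrt{689} - 57\right) 123 = \left(-57 + \sqrt{689}\right) 123 = -7011 + 123 \sqrt{689}$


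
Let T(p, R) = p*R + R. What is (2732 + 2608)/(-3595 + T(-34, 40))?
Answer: -1068/983 ≈ -1.0865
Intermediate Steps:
T(p, R) = R + R*p (T(p, R) = R*p + R = R + R*p)
(2732 + 2608)/(-3595 + T(-34, 40)) = (2732 + 2608)/(-3595 + 40*(1 - 34)) = 5340/(-3595 + 40*(-33)) = 5340/(-3595 - 1320) = 5340/(-4915) = 5340*(-1/4915) = -1068/983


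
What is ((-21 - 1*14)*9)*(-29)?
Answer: 9135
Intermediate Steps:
((-21 - 1*14)*9)*(-29) = ((-21 - 14)*9)*(-29) = -35*9*(-29) = -315*(-29) = 9135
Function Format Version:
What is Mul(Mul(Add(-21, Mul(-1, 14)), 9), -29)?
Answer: 9135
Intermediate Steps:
Mul(Mul(Add(-21, Mul(-1, 14)), 9), -29) = Mul(Mul(Add(-21, -14), 9), -29) = Mul(Mul(-35, 9), -29) = Mul(-315, -29) = 9135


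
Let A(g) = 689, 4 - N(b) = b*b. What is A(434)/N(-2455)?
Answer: -53/463617 ≈ -0.00011432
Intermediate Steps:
N(b) = 4 - b² (N(b) = 4 - b*b = 4 - b²)
A(434)/N(-2455) = 689/(4 - 1*(-2455)²) = 689/(4 - 1*6027025) = 689/(4 - 6027025) = 689/(-6027021) = 689*(-1/6027021) = -53/463617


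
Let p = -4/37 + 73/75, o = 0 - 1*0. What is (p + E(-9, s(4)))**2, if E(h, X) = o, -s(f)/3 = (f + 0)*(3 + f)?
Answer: 5764801/7700625 ≈ 0.74861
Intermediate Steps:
s(f) = -3*f*(3 + f) (s(f) = -3*(f + 0)*(3 + f) = -3*f*(3 + f))
o = 0 (o = 0 + 0 = 0)
E(h, X) = 0
p = 2401/2775 (p = -4*1/37 + 73*(1/75) = -4/37 + 73/75 = 2401/2775 ≈ 0.86522)
(p + E(-9, s(4)))**2 = (2401/2775 + 0)**2 = (2401/2775)**2 = 5764801/7700625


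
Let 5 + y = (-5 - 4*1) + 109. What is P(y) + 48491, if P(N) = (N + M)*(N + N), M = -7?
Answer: 65211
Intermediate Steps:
y = 95 (y = -5 + ((-5 - 4*1) + 109) = -5 + ((-5 - 4) + 109) = -5 + (-9 + 109) = -5 + 100 = 95)
P(N) = 2*N*(-7 + N) (P(N) = (N - 7)*(N + N) = (-7 + N)*(2*N) = 2*N*(-7 + N))
P(y) + 48491 = 2*95*(-7 + 95) + 48491 = 2*95*88 + 48491 = 16720 + 48491 = 65211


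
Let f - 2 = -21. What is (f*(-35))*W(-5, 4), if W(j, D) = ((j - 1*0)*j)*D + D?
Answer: 69160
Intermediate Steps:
f = -19 (f = 2 - 21 = -19)
W(j, D) = D + D*j² (W(j, D) = ((j + 0)*j)*D + D = (j*j)*D + D = j²*D + D = D*j² + D = D + D*j²)
(f*(-35))*W(-5, 4) = (-19*(-35))*(4*(1 + (-5)²)) = 665*(4*(1 + 25)) = 665*(4*26) = 665*104 = 69160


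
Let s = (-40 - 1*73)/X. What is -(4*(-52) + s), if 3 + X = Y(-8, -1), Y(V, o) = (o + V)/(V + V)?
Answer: 6304/39 ≈ 161.64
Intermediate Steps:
Y(V, o) = (V + o)/(2*V) (Y(V, o) = (V + o)/((2*V)) = (V + o)*(1/(2*V)) = (V + o)/(2*V))
X = -39/16 (X = -3 + (½)*(-8 - 1)/(-8) = -3 + (½)*(-⅛)*(-9) = -3 + 9/16 = -39/16 ≈ -2.4375)
s = 1808/39 (s = (-40 - 1*73)/(-39/16) = (-40 - 73)*(-16/39) = -113*(-16/39) = 1808/39 ≈ 46.359)
-(4*(-52) + s) = -(4*(-52) + 1808/39) = -(-208 + 1808/39) = -1*(-6304/39) = 6304/39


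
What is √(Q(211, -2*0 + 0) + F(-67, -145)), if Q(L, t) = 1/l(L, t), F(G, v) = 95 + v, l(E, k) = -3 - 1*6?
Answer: I*√451/3 ≈ 7.0789*I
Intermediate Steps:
l(E, k) = -9 (l(E, k) = -3 - 6 = -9)
Q(L, t) = -⅑ (Q(L, t) = 1/(-9) = -⅑)
√(Q(211, -2*0 + 0) + F(-67, -145)) = √(-⅑ + (95 - 145)) = √(-⅑ - 50) = √(-451/9) = I*√451/3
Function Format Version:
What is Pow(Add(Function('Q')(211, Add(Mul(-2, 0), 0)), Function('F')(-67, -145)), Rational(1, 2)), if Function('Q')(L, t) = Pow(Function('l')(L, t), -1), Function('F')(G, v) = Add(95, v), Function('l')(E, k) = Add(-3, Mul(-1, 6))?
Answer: Mul(Rational(1, 3), I, Pow(451, Rational(1, 2))) ≈ Mul(7.0789, I)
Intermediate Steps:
Function('l')(E, k) = -9 (Function('l')(E, k) = Add(-3, -6) = -9)
Function('Q')(L, t) = Rational(-1, 9) (Function('Q')(L, t) = Pow(-9, -1) = Rational(-1, 9))
Pow(Add(Function('Q')(211, Add(Mul(-2, 0), 0)), Function('F')(-67, -145)), Rational(1, 2)) = Pow(Add(Rational(-1, 9), Add(95, -145)), Rational(1, 2)) = Pow(Add(Rational(-1, 9), -50), Rational(1, 2)) = Pow(Rational(-451, 9), Rational(1, 2)) = Mul(Rational(1, 3), I, Pow(451, Rational(1, 2)))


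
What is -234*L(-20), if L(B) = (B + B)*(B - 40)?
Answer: -561600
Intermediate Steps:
L(B) = 2*B*(-40 + B) (L(B) = (2*B)*(-40 + B) = 2*B*(-40 + B))
-234*L(-20) = -468*(-20)*(-40 - 20) = -468*(-20)*(-60) = -234*2400 = -561600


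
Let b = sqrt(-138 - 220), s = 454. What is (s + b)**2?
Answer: (454 + I*sqrt(358))**2 ≈ 2.0576e+5 + 17180.0*I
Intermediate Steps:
b = I*sqrt(358) (b = sqrt(-358) = I*sqrt(358) ≈ 18.921*I)
(s + b)**2 = (454 + I*sqrt(358))**2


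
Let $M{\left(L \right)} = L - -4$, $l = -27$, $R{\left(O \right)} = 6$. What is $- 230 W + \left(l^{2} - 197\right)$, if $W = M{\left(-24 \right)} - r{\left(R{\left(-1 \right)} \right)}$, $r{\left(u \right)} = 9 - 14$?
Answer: $3982$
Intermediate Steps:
$r{\left(u \right)} = -5$
$M{\left(L \right)} = 4 + L$ ($M{\left(L \right)} = L + 4 = 4 + L$)
$W = -15$ ($W = \left(4 - 24\right) - -5 = -20 + 5 = -15$)
$- 230 W + \left(l^{2} - 197\right) = \left(-230\right) \left(-15\right) + \left(\left(-27\right)^{2} - 197\right) = 3450 + \left(729 - 197\right) = 3450 + 532 = 3982$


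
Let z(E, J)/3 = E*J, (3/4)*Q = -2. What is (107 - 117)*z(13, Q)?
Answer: 1040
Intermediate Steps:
Q = -8/3 (Q = (4/3)*(-2) = -8/3 ≈ -2.6667)
z(E, J) = 3*E*J (z(E, J) = 3*(E*J) = 3*E*J)
(107 - 117)*z(13, Q) = (107 - 117)*(3*13*(-8/3)) = -10*(-104) = 1040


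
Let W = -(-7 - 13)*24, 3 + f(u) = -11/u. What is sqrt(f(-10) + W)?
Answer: sqrt(47810)/10 ≈ 21.866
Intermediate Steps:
f(u) = -3 - 11/u
W = 480 (W = -(-20)*24 = -1*(-480) = 480)
sqrt(f(-10) + W) = sqrt((-3 - 11/(-10)) + 480) = sqrt((-3 - 11*(-1/10)) + 480) = sqrt((-3 + 11/10) + 480) = sqrt(-19/10 + 480) = sqrt(4781/10) = sqrt(47810)/10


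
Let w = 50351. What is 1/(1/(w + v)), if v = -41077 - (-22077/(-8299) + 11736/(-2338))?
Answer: 89994889013/9701531 ≈ 9276.4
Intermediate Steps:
v = -398486898368/9701531 (v = -41077 - (-22077*(-1/8299) + 11736*(-1/2338)) = -41077 - (22077/8299 - 5868/1169) = -41077 - 1*(-22890519/9701531) = -41077 + 22890519/9701531 = -398486898368/9701531 ≈ -41075.)
1/(1/(w + v)) = 1/(1/(50351 - 398486898368/9701531)) = 1/(1/(89994889013/9701531)) = 1/(9701531/89994889013) = 89994889013/9701531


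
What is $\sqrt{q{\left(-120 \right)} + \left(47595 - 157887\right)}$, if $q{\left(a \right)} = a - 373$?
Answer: $i \sqrt{110785} \approx 332.84 i$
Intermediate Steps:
$q{\left(a \right)} = -373 + a$
$\sqrt{q{\left(-120 \right)} + \left(47595 - 157887\right)} = \sqrt{\left(-373 - 120\right) + \left(47595 - 157887\right)} = \sqrt{-493 - 110292} = \sqrt{-110785} = i \sqrt{110785}$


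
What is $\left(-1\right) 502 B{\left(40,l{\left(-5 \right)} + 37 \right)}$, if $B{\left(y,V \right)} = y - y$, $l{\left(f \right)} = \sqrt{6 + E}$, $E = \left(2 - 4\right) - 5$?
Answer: $0$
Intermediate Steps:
$E = -7$ ($E = -2 - 5 = -7$)
$l{\left(f \right)} = i$ ($l{\left(f \right)} = \sqrt{6 - 7} = \sqrt{-1} = i$)
$B{\left(y,V \right)} = 0$
$\left(-1\right) 502 B{\left(40,l{\left(-5 \right)} + 37 \right)} = \left(-1\right) 502 \cdot 0 = \left(-502\right) 0 = 0$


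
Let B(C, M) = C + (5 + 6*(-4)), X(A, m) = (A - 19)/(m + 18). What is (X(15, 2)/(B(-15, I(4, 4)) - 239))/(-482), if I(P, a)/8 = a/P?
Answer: -1/657930 ≈ -1.5199e-6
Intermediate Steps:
X(A, m) = (-19 + A)/(18 + m)
I(P, a) = 8*a/P (I(P, a) = 8*(a/P) = 8*a/P)
B(C, M) = -19 + C (B(C, M) = C + (5 - 24) = C - 19 = -19 + C)
(X(15, 2)/(B(-15, I(4, 4)) - 239))/(-482) = (((-19 + 15)/(18 + 2))/((-19 - 15) - 239))/(-482) = ((-4/20)/(-34 - 239))*(-1/482) = (((1/20)*(-4))/(-273))*(-1/482) = -⅕*(-1/273)*(-1/482) = (1/1365)*(-1/482) = -1/657930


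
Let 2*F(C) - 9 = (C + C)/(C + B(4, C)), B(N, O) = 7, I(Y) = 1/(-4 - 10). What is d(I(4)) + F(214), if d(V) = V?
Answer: 8349/1547 ≈ 5.3969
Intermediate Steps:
I(Y) = -1/14 (I(Y) = 1/(-14) = -1/14)
F(C) = 9/2 + C/(7 + C) (F(C) = 9/2 + ((C + C)/(C + 7))/2 = 9/2 + ((2*C)/(7 + C))/2 = 9/2 + (2*C/(7 + C))/2 = 9/2 + C/(7 + C))
d(I(4)) + F(214) = -1/14 + (63 + 11*214)/(2*(7 + 214)) = -1/14 + (½)*(63 + 2354)/221 = -1/14 + (½)*(1/221)*2417 = -1/14 + 2417/442 = 8349/1547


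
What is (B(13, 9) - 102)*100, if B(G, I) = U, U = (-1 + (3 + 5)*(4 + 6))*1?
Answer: -2300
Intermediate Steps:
U = 79 (U = (-1 + 8*10)*1 = (-1 + 80)*1 = 79*1 = 79)
B(G, I) = 79
(B(13, 9) - 102)*100 = (79 - 102)*100 = -23*100 = -2300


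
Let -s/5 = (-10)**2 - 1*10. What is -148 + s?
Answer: -598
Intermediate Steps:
s = -450 (s = -5*((-10)**2 - 1*10) = -5*(100 - 10) = -5*90 = -450)
-148 + s = -148 - 450 = -598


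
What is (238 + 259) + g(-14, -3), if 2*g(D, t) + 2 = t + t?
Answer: 493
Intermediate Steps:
g(D, t) = -1 + t (g(D, t) = -1 + (t + t)/2 = -1 + (2*t)/2 = -1 + t)
(238 + 259) + g(-14, -3) = (238 + 259) + (-1 - 3) = 497 - 4 = 493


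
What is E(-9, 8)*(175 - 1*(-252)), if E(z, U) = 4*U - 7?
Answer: 10675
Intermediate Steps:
E(z, U) = -7 + 4*U
E(-9, 8)*(175 - 1*(-252)) = (-7 + 4*8)*(175 - 1*(-252)) = (-7 + 32)*(175 + 252) = 25*427 = 10675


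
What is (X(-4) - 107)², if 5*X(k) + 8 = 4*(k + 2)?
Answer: 303601/25 ≈ 12144.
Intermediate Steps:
X(k) = 4*k/5 (X(k) = -8/5 + (4*(k + 2))/5 = -8/5 + (4*(2 + k))/5 = -8/5 + (8 + 4*k)/5 = -8/5 + (8/5 + 4*k/5) = 4*k/5)
(X(-4) - 107)² = ((⅘)*(-4) - 107)² = (-16/5 - 107)² = (-551/5)² = 303601/25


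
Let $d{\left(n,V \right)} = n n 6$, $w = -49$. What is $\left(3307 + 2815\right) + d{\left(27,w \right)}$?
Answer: $10496$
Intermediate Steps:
$d{\left(n,V \right)} = 6 n^{2}$ ($d{\left(n,V \right)} = n^{2} \cdot 6 = 6 n^{2}$)
$\left(3307 + 2815\right) + d{\left(27,w \right)} = \left(3307 + 2815\right) + 6 \cdot 27^{2} = 6122 + 6 \cdot 729 = 6122 + 4374 = 10496$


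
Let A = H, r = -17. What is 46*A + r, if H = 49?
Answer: 2237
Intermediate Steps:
A = 49
46*A + r = 46*49 - 17 = 2254 - 17 = 2237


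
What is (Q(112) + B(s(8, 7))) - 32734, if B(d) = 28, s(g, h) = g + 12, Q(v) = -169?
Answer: -32875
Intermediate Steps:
s(g, h) = 12 + g
(Q(112) + B(s(8, 7))) - 32734 = (-169 + 28) - 32734 = -141 - 32734 = -32875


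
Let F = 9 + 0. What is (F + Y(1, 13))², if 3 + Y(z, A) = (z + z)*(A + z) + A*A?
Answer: 41209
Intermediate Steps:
F = 9
Y(z, A) = -3 + A² + 2*z*(A + z) (Y(z, A) = -3 + ((z + z)*(A + z) + A*A) = -3 + ((2*z)*(A + z) + A²) = -3 + (2*z*(A + z) + A²) = -3 + (A² + 2*z*(A + z)) = -3 + A² + 2*z*(A + z))
(F + Y(1, 13))² = (9 + (-3 + 13² + 2*1² + 2*13*1))² = (9 + (-3 + 169 + 2*1 + 26))² = (9 + (-3 + 169 + 2 + 26))² = (9 + 194)² = 203² = 41209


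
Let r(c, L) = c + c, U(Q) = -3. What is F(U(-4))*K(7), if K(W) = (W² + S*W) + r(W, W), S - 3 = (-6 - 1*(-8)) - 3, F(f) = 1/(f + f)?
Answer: -77/6 ≈ -12.833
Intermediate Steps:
F(f) = 1/(2*f)
r(c, L) = 2*c
S = 2 (S = 3 + ((-6 - 1*(-8)) - 3) = 3 + ((-6 + 8) - 3) = 3 + (2 - 3) = 3 - 1 = 2)
K(W) = W² + 4*W (K(W) = (W² + 2*W) + 2*W = W² + 4*W)
F(U(-4))*K(7) = ((½)/(-3))*(7*(4 + 7)) = ((½)*(-⅓))*(7*11) = -⅙*77 = -77/6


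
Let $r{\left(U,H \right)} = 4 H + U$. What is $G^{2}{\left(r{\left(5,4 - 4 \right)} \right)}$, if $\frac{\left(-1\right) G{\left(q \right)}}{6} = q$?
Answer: $900$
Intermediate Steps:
$r{\left(U,H \right)} = U + 4 H$
$G{\left(q \right)} = - 6 q$
$G^{2}{\left(r{\left(5,4 - 4 \right)} \right)} = \left(- 6 \left(5 + 4 \left(4 - 4\right)\right)\right)^{2} = \left(- 6 \left(5 + 4 \cdot 0\right)\right)^{2} = \left(- 6 \left(5 + 0\right)\right)^{2} = \left(\left(-6\right) 5\right)^{2} = \left(-30\right)^{2} = 900$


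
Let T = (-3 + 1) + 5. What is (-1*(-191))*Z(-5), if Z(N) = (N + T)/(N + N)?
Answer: 191/5 ≈ 38.200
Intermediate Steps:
T = 3 (T = -2 + 5 = 3)
Z(N) = (3 + N)/(2*N) (Z(N) = (N + 3)/(N + N) = (3 + N)/((2*N)) = (3 + N)*(1/(2*N)) = (3 + N)/(2*N))
(-1*(-191))*Z(-5) = (-1*(-191))*((½)*(3 - 5)/(-5)) = 191*((½)*(-⅕)*(-2)) = 191*(⅕) = 191/5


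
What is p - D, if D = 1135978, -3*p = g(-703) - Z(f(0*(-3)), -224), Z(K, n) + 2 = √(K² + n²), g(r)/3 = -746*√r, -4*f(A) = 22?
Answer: -3407936/3 + 5*√8033/6 + 746*I*√703 ≈ -1.1359e+6 + 19780.0*I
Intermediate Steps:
f(A) = -11/2 (f(A) = -¼*22 = -11/2)
g(r) = -2238*√r (g(r) = 3*(-746*√r) = -2238*√r)
Z(K, n) = -2 + √(K² + n²)
p = -⅔ + 5*√8033/6 + 746*I*√703 (p = -(-2238*I*√703 - (-2 + √((-11/2)² + (-224)²)))/3 = -(-2238*I*√703 - (-2 + √(121/4 + 50176)))/3 = -(-2238*I*√703 - (-2 + √(200825/4)))/3 = -(-2238*I*√703 - (-2 + 5*√8033/2))/3 = -(-2238*I*√703 + (2 - 5*√8033/2))/3 = -(2 - 5*√8033/2 - 2238*I*√703)/3 = -⅔ + 5*√8033/6 + 746*I*√703 ≈ 74.022 + 19780.0*I)
p - D = (-⅔ + 5*√8033/6 + 746*I*√703) - 1*1135978 = (-⅔ + 5*√8033/6 + 746*I*√703) - 1135978 = -3407936/3 + 5*√8033/6 + 746*I*√703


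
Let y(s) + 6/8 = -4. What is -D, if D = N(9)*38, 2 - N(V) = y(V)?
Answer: -513/2 ≈ -256.50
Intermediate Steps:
y(s) = -19/4 (y(s) = -¾ - 4 = -19/4)
N(V) = 27/4 (N(V) = 2 - 1*(-19/4) = 2 + 19/4 = 27/4)
D = 513/2 (D = (27/4)*38 = 513/2 ≈ 256.50)
-D = -1*513/2 = -513/2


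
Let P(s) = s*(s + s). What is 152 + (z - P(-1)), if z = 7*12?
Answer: 234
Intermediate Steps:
z = 84
P(s) = 2*s² (P(s) = s*(2*s) = 2*s²)
152 + (z - P(-1)) = 152 + (84 - 2*(-1)²) = 152 + (84 - 2) = 152 + 82 = 234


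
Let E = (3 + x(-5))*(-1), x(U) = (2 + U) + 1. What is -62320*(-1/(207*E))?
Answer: -62320/207 ≈ -301.06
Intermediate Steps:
x(U) = 3 + U
E = -1 (E = (3 + (3 - 5))*(-1) = (3 - 2)*(-1) = 1*(-1) = -1)
-62320*(-1/(207*E)) = -62320/((-207*(-1))) = -62320/207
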